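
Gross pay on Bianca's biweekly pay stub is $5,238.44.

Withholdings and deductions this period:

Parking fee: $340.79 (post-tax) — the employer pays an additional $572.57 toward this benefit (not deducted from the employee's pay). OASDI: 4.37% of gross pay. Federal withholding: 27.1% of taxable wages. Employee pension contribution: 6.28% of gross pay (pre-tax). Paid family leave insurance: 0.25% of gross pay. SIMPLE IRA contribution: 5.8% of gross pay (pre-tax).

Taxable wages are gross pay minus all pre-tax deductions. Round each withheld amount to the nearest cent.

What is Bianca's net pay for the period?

Employee pension contribution: $5,238.44 × 0.0628 = $328.97
SIMPLE IRA contribution: $5,238.44 × 0.058 = $303.83
Pre-tax total = $328.97 + $303.83 = $632.80
Taxable wages = $5,238.44 − $632.80 = $4,605.64
Federal withholding: $4,605.64 × 0.271 = $1,248.13
Paid family leave insurance: $5,238.44 × 0.0025 = $13.10
OASDI: $5,238.44 × 0.0437 = $228.92
Parking fee: $340.79
(Employer's $572.57 toward parking fee is not withheld from the employee.)
Total deductions = $328.97 + $303.83 + $1,248.13 + $13.10 + $228.92 + $340.79 = $2,463.74
Net pay = $5,238.44 − $2,463.74 = $2,774.70

$2,774.70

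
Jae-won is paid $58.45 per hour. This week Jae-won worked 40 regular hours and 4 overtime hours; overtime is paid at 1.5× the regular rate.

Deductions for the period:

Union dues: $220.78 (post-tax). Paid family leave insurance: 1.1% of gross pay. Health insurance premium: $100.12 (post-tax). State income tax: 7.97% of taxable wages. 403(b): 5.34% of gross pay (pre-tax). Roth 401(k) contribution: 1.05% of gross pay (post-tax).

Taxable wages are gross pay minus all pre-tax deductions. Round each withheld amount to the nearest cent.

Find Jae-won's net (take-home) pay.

$1963.56

Regular pay: 40 × $58.45 = $2338.00
Overtime pay: 4 × $58.45 × 1.5 = $350.70
Gross pay = $2338.00 + $350.70 = $2688.70
403(b): $2688.70 × 0.0534 = $143.58
Taxable wages = $2688.70 − $143.58 = $2545.12
State income tax: $2545.12 × 0.0797 = $202.85
Paid family leave insurance: $2688.70 × 0.011 = $29.58
Union dues: $220.78
Roth 401(k) contribution: $2688.70 × 0.0105 = $28.23
Health insurance premium: $100.12
Total deductions = $143.58 + $202.85 + $29.58 + $220.78 + $28.23 + $100.12 = $725.14
Net pay = $2688.70 − $725.14 = $1963.56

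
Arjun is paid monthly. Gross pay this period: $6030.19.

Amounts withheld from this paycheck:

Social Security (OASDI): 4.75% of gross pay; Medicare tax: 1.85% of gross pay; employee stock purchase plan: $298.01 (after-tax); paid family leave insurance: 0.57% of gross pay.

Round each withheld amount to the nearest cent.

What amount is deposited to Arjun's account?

Social Security (OASDI): $6030.19 × 0.0475 = $286.43
Medicare tax: $6030.19 × 0.0185 = $111.56
Paid family leave insurance: $6030.19 × 0.0057 = $34.37
Employee stock purchase plan: $298.01
Total deductions = $286.43 + $111.56 + $34.37 + $298.01 = $730.37
Net pay = $6030.19 − $730.37 = $5299.82

$5299.82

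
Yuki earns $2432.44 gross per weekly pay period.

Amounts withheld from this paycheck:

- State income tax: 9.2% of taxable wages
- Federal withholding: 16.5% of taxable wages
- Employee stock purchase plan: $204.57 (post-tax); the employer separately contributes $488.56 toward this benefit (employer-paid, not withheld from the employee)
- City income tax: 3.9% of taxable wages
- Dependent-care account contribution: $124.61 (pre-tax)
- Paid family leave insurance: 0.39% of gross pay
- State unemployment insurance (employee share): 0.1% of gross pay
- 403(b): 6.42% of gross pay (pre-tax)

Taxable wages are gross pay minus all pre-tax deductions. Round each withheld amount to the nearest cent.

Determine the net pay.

$1298.28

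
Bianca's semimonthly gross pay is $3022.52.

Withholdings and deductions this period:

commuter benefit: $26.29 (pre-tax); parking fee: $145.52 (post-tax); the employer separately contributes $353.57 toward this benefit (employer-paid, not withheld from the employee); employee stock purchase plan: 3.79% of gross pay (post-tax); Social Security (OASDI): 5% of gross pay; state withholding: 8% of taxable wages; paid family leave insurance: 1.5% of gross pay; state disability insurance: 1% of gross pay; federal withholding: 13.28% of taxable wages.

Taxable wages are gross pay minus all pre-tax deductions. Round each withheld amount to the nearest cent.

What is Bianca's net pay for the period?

Commuter benefit: $26.29
Taxable wages = $3022.52 − $26.29 = $2996.23
State withholding: $2996.23 × 0.08 = $239.70
Federal withholding: $2996.23 × 0.1328 = $397.90
Paid family leave insurance: $3022.52 × 0.015 = $45.34
State disability insurance: $3022.52 × 0.01 = $30.23
Social Security (OASDI): $3022.52 × 0.05 = $151.13
Employee stock purchase plan: $3022.52 × 0.0379 = $114.55
Parking fee: $145.52
(Employer's $353.57 toward parking fee is not withheld from the employee.)
Total deductions = $26.29 + $239.70 + $397.90 + $45.34 + $30.23 + $151.13 + $114.55 + $145.52 = $1150.66
Net pay = $3022.52 − $1150.66 = $1871.86

$1871.86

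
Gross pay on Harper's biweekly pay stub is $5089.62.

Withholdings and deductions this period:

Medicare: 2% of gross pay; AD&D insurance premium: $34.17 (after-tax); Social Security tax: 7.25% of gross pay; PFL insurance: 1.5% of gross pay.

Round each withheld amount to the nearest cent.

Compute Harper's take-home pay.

Medicare: $5089.62 × 0.02 = $101.79
Social Security tax: $5089.62 × 0.0725 = $369.00
PFL insurance: $5089.62 × 0.015 = $76.34
AD&D insurance premium: $34.17
Total deductions = $101.79 + $369.00 + $76.34 + $34.17 = $581.30
Net pay = $5089.62 − $581.30 = $4508.32

$4508.32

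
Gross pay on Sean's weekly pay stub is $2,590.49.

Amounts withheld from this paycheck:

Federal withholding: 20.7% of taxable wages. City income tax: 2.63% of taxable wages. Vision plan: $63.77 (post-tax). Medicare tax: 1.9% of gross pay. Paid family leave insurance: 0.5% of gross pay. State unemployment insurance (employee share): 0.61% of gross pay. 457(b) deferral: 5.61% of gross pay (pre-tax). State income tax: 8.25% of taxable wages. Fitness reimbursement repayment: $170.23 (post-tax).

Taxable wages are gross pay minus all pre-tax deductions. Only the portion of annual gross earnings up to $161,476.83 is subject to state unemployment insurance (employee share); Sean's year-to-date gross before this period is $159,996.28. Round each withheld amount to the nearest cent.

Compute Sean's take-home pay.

$1,367.77

457(b) deferral: $2,590.49 × 0.0561 = $145.33
Taxable wages = $2,590.49 − $145.33 = $2,445.16
City income tax: $2,445.16 × 0.0263 = $64.31
State income tax: $2,445.16 × 0.0825 = $201.73
Federal withholding: $2,445.16 × 0.207 = $506.15
Paid family leave insurance: $2,590.49 × 0.005 = $12.95
Medicare tax: $2,590.49 × 0.019 = $49.22
State unemployment insurance (employee share): only $161,476.83 − $159,996.28 = $1,480.55 of this check is subject → $1,480.55 × 0.0061 = $9.03
Vision plan: $63.77
Fitness reimbursement repayment: $170.23
Total deductions = $145.33 + $64.31 + $201.73 + $506.15 + $12.95 + $49.22 + $9.03 + $63.77 + $170.23 = $1,222.72
Net pay = $2,590.49 − $1,222.72 = $1,367.77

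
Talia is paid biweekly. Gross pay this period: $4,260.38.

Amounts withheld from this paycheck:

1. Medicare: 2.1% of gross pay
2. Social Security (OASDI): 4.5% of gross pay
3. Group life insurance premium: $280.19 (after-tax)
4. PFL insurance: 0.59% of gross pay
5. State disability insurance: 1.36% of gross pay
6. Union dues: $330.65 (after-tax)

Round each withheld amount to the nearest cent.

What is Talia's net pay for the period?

$3,285.27

PFL insurance: $4,260.38 × 0.0059 = $25.14
State disability insurance: $4,260.38 × 0.0136 = $57.94
Medicare: $4,260.38 × 0.021 = $89.47
Social Security (OASDI): $4,260.38 × 0.045 = $191.72
Group life insurance premium: $280.19
Union dues: $330.65
Total deductions = $25.14 + $57.94 + $89.47 + $191.72 + $280.19 + $330.65 = $975.11
Net pay = $4,260.38 − $975.11 = $3,285.27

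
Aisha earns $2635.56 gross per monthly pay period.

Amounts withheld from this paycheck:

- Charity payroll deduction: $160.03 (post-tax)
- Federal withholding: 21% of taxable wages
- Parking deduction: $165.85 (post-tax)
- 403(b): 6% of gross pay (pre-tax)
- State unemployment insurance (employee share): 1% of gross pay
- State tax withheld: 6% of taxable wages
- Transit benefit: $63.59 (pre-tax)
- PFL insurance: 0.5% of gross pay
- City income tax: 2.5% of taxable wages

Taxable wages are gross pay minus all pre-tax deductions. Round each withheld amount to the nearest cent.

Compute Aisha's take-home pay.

403(b): $2635.56 × 0.06 = $158.13
Transit benefit: $63.59
Pre-tax total = $158.13 + $63.59 = $221.72
Taxable wages = $2635.56 − $221.72 = $2413.84
City income tax: $2413.84 × 0.025 = $60.35
State tax withheld: $2413.84 × 0.06 = $144.83
Federal withholding: $2413.84 × 0.21 = $506.91
State unemployment insurance (employee share): $2635.56 × 0.01 = $26.36
PFL insurance: $2635.56 × 0.005 = $13.18
Charity payroll deduction: $160.03
Parking deduction: $165.85
Total deductions = $158.13 + $63.59 + $60.35 + $144.83 + $506.91 + $26.36 + $13.18 + $160.03 + $165.85 = $1299.23
Net pay = $2635.56 − $1299.23 = $1336.33

$1336.33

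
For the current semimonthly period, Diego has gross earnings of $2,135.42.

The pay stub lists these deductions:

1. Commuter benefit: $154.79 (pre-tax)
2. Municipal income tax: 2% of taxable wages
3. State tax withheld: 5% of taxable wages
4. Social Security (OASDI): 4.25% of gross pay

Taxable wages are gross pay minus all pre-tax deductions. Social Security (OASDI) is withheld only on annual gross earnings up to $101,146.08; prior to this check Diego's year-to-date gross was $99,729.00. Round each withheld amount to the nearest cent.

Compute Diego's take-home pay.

$1,781.76

Commuter benefit: $154.79
Taxable wages = $2,135.42 − $154.79 = $1,980.63
Municipal income tax: $1,980.63 × 0.02 = $39.61
State tax withheld: $1,980.63 × 0.05 = $99.03
Social Security (OASDI): only $101,146.08 − $99,729.00 = $1,417.08 of this check is subject → $1,417.08 × 0.0425 = $60.23
Total deductions = $154.79 + $39.61 + $99.03 + $60.23 = $353.66
Net pay = $2,135.42 − $353.66 = $1,781.76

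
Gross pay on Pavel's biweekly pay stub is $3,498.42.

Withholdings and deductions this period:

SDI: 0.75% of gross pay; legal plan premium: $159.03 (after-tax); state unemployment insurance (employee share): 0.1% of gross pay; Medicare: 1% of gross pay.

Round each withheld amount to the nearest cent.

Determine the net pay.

State unemployment insurance (employee share): $3,498.42 × 0.001 = $3.50
SDI: $3,498.42 × 0.0075 = $26.24
Medicare: $3,498.42 × 0.01 = $34.98
Legal plan premium: $159.03
Total deductions = $3.50 + $26.24 + $34.98 + $159.03 = $223.75
Net pay = $3,498.42 − $223.75 = $3,274.67

$3,274.67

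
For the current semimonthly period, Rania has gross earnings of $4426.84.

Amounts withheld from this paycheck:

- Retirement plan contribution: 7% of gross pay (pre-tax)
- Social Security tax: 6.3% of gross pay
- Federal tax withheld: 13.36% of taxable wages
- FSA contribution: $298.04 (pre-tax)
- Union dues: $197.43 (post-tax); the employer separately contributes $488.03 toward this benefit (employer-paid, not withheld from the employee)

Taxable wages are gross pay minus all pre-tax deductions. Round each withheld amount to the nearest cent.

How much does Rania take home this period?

$2832.39

Retirement plan contribution: $4426.84 × 0.07 = $309.88
FSA contribution: $298.04
Pre-tax total = $309.88 + $298.04 = $607.92
Taxable wages = $4426.84 − $607.92 = $3818.92
Federal tax withheld: $3818.92 × 0.1336 = $510.21
Social Security tax: $4426.84 × 0.063 = $278.89
Union dues: $197.43
(Employer's $488.03 toward union dues is not withheld from the employee.)
Total deductions = $309.88 + $298.04 + $510.21 + $278.89 + $197.43 = $1594.45
Net pay = $4426.84 − $1594.45 = $2832.39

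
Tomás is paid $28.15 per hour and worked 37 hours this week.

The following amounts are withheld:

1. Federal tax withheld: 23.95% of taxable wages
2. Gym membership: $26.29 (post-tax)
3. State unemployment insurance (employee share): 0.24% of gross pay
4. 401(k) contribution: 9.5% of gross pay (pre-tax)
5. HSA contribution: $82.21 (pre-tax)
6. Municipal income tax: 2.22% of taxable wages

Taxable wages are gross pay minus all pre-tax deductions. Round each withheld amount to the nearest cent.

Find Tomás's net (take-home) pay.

Gross pay: 37 × $28.15 = $1,041.55
401(k) contribution: $1,041.55 × 0.095 = $98.95
HSA contribution: $82.21
Pre-tax total = $98.95 + $82.21 = $181.16
Taxable wages = $1,041.55 − $181.16 = $860.39
Municipal income tax: $860.39 × 0.0222 = $19.10
Federal tax withheld: $860.39 × 0.2395 = $206.06
State unemployment insurance (employee share): $1,041.55 × 0.0024 = $2.50
Gym membership: $26.29
Total deductions = $98.95 + $82.21 + $19.10 + $206.06 + $2.50 + $26.29 = $435.11
Net pay = $1,041.55 − $435.11 = $606.44

$606.44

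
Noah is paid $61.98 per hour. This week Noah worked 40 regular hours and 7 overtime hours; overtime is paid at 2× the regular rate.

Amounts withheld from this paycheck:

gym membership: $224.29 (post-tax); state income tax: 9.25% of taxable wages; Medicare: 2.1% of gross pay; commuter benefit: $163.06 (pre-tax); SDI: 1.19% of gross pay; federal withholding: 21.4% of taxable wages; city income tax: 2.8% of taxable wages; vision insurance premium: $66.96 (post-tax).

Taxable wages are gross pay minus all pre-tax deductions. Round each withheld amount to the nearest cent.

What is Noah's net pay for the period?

Regular pay: 40 × $61.98 = $2479.20
Overtime pay: 7 × $61.98 × 2 = $867.72
Gross pay = $2479.20 + $867.72 = $3346.92
Commuter benefit: $163.06
Taxable wages = $3346.92 − $163.06 = $3183.86
City income tax: $3183.86 × 0.028 = $89.15
Federal withholding: $3183.86 × 0.214 = $681.35
State income tax: $3183.86 × 0.0925 = $294.51
SDI: $3346.92 × 0.0119 = $39.83
Medicare: $3346.92 × 0.021 = $70.29
Vision insurance premium: $66.96
Gym membership: $224.29
Total deductions = $163.06 + $89.15 + $681.35 + $294.51 + $39.83 + $70.29 + $66.96 + $224.29 = $1629.44
Net pay = $3346.92 − $1629.44 = $1717.48

$1717.48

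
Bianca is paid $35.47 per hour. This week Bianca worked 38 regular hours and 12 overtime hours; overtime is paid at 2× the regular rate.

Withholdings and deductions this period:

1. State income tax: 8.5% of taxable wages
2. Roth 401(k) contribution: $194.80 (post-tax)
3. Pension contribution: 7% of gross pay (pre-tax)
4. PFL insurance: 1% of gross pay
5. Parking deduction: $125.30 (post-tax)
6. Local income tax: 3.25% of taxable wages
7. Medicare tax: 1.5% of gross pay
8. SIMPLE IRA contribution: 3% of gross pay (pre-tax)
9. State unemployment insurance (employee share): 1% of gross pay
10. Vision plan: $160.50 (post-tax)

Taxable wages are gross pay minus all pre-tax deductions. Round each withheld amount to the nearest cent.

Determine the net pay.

Regular pay: 38 × $35.47 = $1,347.86
Overtime pay: 12 × $35.47 × 2 = $851.28
Gross pay = $1,347.86 + $851.28 = $2,199.14
Pension contribution: $2,199.14 × 0.07 = $153.94
SIMPLE IRA contribution: $2,199.14 × 0.03 = $65.97
Pre-tax total = $153.94 + $65.97 = $219.91
Taxable wages = $2,199.14 − $219.91 = $1,979.23
Local income tax: $1,979.23 × 0.0325 = $64.32
State income tax: $1,979.23 × 0.085 = $168.23
Medicare tax: $2,199.14 × 0.015 = $32.99
State unemployment insurance (employee share): $2,199.14 × 0.01 = $21.99
PFL insurance: $2,199.14 × 0.01 = $21.99
Parking deduction: $125.30
Vision plan: $160.50
Roth 401(k) contribution: $194.80
Total deductions = $153.94 + $65.97 + $64.32 + $168.23 + $32.99 + $21.99 + $21.99 + $125.30 + $160.50 + $194.80 = $1,010.03
Net pay = $2,199.14 − $1,010.03 = $1,189.11

$1,189.11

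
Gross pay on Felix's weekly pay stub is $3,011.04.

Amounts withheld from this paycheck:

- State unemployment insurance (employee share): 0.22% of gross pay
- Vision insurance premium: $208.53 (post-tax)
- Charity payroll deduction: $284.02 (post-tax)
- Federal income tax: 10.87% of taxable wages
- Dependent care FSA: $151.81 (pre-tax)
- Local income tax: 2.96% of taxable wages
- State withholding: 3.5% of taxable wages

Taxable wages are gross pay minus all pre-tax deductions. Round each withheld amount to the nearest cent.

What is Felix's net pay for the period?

$1,864.56

Dependent care FSA: $151.81
Taxable wages = $3,011.04 − $151.81 = $2,859.23
State withholding: $2,859.23 × 0.035 = $100.07
Local income tax: $2,859.23 × 0.0296 = $84.63
Federal income tax: $2,859.23 × 0.1087 = $310.80
State unemployment insurance (employee share): $3,011.04 × 0.0022 = $6.62
Vision insurance premium: $208.53
Charity payroll deduction: $284.02
Total deductions = $151.81 + $100.07 + $84.63 + $310.80 + $6.62 + $208.53 + $284.02 = $1,146.48
Net pay = $3,011.04 − $1,146.48 = $1,864.56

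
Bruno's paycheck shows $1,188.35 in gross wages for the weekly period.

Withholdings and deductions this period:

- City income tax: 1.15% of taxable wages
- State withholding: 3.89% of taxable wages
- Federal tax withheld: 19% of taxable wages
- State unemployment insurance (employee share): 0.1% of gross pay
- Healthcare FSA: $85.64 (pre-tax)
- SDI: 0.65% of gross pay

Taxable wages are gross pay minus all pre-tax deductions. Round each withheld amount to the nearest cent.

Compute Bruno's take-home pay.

$828.71

Healthcare FSA: $85.64
Taxable wages = $1,188.35 − $85.64 = $1,102.71
City income tax: $1,102.71 × 0.0115 = $12.68
State withholding: $1,102.71 × 0.0389 = $42.90
Federal tax withheld: $1,102.71 × 0.19 = $209.51
SDI: $1,188.35 × 0.0065 = $7.72
State unemployment insurance (employee share): $1,188.35 × 0.001 = $1.19
Total deductions = $85.64 + $12.68 + $42.90 + $209.51 + $7.72 + $1.19 = $359.64
Net pay = $1,188.35 − $359.64 = $828.71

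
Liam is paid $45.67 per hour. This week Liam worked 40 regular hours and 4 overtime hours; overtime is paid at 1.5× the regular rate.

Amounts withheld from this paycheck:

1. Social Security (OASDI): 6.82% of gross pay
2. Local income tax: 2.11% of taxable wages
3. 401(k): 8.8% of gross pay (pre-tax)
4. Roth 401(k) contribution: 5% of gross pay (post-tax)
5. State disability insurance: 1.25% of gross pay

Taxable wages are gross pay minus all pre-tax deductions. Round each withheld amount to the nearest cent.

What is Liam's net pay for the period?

$1600.94

Regular pay: 40 × $45.67 = $1826.80
Overtime pay: 4 × $45.67 × 1.5 = $274.02
Gross pay = $1826.80 + $274.02 = $2100.82
401(k): $2100.82 × 0.088 = $184.87
Taxable wages = $2100.82 − $184.87 = $1915.95
Local income tax: $1915.95 × 0.0211 = $40.43
State disability insurance: $2100.82 × 0.0125 = $26.26
Social Security (OASDI): $2100.82 × 0.0682 = $143.28
Roth 401(k) contribution: $2100.82 × 0.05 = $105.04
Total deductions = $184.87 + $40.43 + $26.26 + $143.28 + $105.04 = $499.88
Net pay = $2100.82 − $499.88 = $1600.94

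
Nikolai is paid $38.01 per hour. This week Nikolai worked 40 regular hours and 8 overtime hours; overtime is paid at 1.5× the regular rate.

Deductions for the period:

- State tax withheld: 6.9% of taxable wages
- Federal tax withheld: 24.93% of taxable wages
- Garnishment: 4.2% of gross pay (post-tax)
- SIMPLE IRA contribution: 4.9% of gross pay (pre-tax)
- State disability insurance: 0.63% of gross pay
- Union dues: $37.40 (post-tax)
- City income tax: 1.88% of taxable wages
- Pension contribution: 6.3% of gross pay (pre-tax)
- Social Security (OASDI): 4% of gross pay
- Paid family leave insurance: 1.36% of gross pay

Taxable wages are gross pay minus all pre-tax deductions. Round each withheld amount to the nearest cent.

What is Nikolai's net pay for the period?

Regular pay: 40 × $38.01 = $1520.40
Overtime pay: 8 × $38.01 × 1.5 = $456.12
Gross pay = $1520.40 + $456.12 = $1976.52
Pension contribution: $1976.52 × 0.063 = $124.52
SIMPLE IRA contribution: $1976.52 × 0.049 = $96.85
Pre-tax total = $124.52 + $96.85 = $221.37
Taxable wages = $1976.52 − $221.37 = $1755.15
State tax withheld: $1755.15 × 0.069 = $121.11
City income tax: $1755.15 × 0.0188 = $33.00
Federal tax withheld: $1755.15 × 0.2493 = $437.56
State disability insurance: $1976.52 × 0.0063 = $12.45
Social Security (OASDI): $1976.52 × 0.04 = $79.06
Paid family leave insurance: $1976.52 × 0.0136 = $26.88
Union dues: $37.40
Garnishment: $1976.52 × 0.042 = $83.01
Total deductions = $124.52 + $96.85 + $121.11 + $33.00 + $437.56 + $12.45 + $79.06 + $26.88 + $37.40 + $83.01 = $1051.84
Net pay = $1976.52 − $1051.84 = $924.68

$924.68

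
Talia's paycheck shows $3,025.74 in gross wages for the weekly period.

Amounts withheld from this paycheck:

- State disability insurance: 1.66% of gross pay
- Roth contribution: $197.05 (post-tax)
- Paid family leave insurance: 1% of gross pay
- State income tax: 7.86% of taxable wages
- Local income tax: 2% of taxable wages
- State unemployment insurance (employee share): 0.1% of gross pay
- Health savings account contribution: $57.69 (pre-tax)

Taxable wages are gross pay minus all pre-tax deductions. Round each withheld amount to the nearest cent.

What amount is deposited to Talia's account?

Health savings account contribution: $57.69
Taxable wages = $3,025.74 − $57.69 = $2,968.05
State income tax: $2,968.05 × 0.0786 = $233.29
Local income tax: $2,968.05 × 0.02 = $59.36
Paid family leave insurance: $3,025.74 × 0.01 = $30.26
State disability insurance: $3,025.74 × 0.0166 = $50.23
State unemployment insurance (employee share): $3,025.74 × 0.001 = $3.03
Roth contribution: $197.05
Total deductions = $57.69 + $233.29 + $59.36 + $30.26 + $50.23 + $3.03 + $197.05 = $630.91
Net pay = $3,025.74 − $630.91 = $2,394.83

$2,394.83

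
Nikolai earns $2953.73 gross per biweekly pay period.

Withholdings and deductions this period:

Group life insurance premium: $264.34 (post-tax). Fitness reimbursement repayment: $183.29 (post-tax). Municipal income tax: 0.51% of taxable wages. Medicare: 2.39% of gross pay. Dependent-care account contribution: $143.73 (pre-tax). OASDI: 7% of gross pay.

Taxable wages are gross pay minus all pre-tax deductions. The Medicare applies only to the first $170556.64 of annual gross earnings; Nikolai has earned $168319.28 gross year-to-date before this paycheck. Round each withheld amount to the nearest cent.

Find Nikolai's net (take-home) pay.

$2087.81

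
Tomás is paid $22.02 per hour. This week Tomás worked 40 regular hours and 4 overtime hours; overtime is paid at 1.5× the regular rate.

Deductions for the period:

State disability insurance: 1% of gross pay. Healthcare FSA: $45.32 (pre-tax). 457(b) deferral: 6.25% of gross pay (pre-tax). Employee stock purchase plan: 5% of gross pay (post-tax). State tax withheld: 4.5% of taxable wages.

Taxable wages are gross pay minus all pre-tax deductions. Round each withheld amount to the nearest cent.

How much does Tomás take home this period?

Regular pay: 40 × $22.02 = $880.80
Overtime pay: 4 × $22.02 × 1.5 = $132.12
Gross pay = $880.80 + $132.12 = $1,012.92
Healthcare FSA: $45.32
457(b) deferral: $1,012.92 × 0.0625 = $63.31
Pre-tax total = $45.32 + $63.31 = $108.63
Taxable wages = $1,012.92 − $108.63 = $904.29
State tax withheld: $904.29 × 0.045 = $40.69
State disability insurance: $1,012.92 × 0.01 = $10.13
Employee stock purchase plan: $1,012.92 × 0.05 = $50.65
Total deductions = $45.32 + $63.31 + $40.69 + $10.13 + $50.65 = $210.10
Net pay = $1,012.92 − $210.10 = $802.82

$802.82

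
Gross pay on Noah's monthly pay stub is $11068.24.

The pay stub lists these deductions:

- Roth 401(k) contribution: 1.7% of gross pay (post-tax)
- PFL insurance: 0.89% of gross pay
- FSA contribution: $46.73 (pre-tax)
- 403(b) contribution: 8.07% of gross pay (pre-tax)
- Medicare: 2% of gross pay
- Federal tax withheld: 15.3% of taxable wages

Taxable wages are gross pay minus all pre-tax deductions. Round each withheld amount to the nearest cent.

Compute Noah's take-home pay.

$8070.64

403(b) contribution: $11068.24 × 0.0807 = $893.21
FSA contribution: $46.73
Pre-tax total = $893.21 + $46.73 = $939.94
Taxable wages = $11068.24 − $939.94 = $10128.30
Federal tax withheld: $10128.30 × 0.153 = $1549.63
PFL insurance: $11068.24 × 0.0089 = $98.51
Medicare: $11068.24 × 0.02 = $221.36
Roth 401(k) contribution: $11068.24 × 0.017 = $188.16
Total deductions = $893.21 + $46.73 + $1549.63 + $98.51 + $221.36 + $188.16 = $2997.60
Net pay = $11068.24 − $2997.60 = $8070.64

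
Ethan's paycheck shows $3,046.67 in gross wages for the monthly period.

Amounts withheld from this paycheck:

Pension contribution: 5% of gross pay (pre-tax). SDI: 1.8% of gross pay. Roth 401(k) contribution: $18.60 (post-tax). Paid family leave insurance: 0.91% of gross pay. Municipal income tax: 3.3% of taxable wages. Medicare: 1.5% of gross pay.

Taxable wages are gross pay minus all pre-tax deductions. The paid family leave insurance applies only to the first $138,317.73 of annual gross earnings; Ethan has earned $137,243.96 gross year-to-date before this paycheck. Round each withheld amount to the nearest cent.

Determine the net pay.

$2,669.92

Pension contribution: $3,046.67 × 0.05 = $152.33
Taxable wages = $3,046.67 − $152.33 = $2,894.34
Municipal income tax: $2,894.34 × 0.033 = $95.51
SDI: $3,046.67 × 0.018 = $54.84
Medicare: $3,046.67 × 0.015 = $45.70
Paid family leave insurance: only $138,317.73 − $137,243.96 = $1,073.77 of this check is subject → $1,073.77 × 0.0091 = $9.77
Roth 401(k) contribution: $18.60
Total deductions = $152.33 + $95.51 + $54.84 + $45.70 + $9.77 + $18.60 = $376.75
Net pay = $3,046.67 − $376.75 = $2,669.92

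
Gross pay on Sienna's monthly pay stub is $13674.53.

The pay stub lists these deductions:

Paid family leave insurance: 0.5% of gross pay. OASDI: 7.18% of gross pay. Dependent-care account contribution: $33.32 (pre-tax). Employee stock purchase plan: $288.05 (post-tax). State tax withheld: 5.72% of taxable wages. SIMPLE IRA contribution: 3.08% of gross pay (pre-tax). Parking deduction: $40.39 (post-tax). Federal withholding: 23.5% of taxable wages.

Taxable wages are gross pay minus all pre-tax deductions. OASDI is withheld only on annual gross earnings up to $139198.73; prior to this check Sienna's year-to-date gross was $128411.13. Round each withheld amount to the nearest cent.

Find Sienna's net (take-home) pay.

Dependent-care account contribution: $33.32
SIMPLE IRA contribution: $13674.53 × 0.0308 = $421.18
Pre-tax total = $33.32 + $421.18 = $454.50
Taxable wages = $13674.53 − $454.50 = $13220.03
Federal withholding: $13220.03 × 0.235 = $3106.71
State tax withheld: $13220.03 × 0.0572 = $756.19
Paid family leave insurance: $13674.53 × 0.005 = $68.37
OASDI: only $139198.73 − $128411.13 = $10787.60 of this check is subject → $10787.60 × 0.0718 = $774.55
Employee stock purchase plan: $288.05
Parking deduction: $40.39
Total deductions = $33.32 + $421.18 + $3106.71 + $756.19 + $68.37 + $774.55 + $288.05 + $40.39 = $5488.76
Net pay = $13674.53 − $5488.76 = $8185.77

$8185.77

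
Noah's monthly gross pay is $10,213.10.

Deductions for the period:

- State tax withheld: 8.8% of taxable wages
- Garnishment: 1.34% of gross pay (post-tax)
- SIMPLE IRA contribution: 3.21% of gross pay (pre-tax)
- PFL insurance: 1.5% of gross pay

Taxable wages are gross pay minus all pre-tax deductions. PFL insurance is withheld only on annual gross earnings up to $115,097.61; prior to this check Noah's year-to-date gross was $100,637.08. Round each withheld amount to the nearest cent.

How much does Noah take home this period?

SIMPLE IRA contribution: $10,213.10 × 0.0321 = $327.84
Taxable wages = $10,213.10 − $327.84 = $9,885.26
State tax withheld: $9,885.26 × 0.088 = $869.90
PFL insurance: cap not yet reached, full $10,213.10 is subject → $10,213.10 × 0.015 = $153.20
Garnishment: $10,213.10 × 0.0134 = $136.86
Total deductions = $327.84 + $869.90 + $153.20 + $136.86 = $1,487.80
Net pay = $10,213.10 − $1,487.80 = $8,725.30

$8,725.30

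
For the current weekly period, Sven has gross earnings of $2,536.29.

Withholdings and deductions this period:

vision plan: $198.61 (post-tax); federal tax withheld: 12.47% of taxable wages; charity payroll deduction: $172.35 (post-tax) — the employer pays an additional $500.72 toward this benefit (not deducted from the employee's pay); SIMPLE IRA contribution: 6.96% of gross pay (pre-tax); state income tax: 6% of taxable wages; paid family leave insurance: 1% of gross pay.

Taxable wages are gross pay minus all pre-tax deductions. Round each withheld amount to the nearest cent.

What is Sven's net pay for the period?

$1,527.59

SIMPLE IRA contribution: $2,536.29 × 0.0696 = $176.53
Taxable wages = $2,536.29 − $176.53 = $2,359.76
Federal tax withheld: $2,359.76 × 0.1247 = $294.26
State income tax: $2,359.76 × 0.06 = $141.59
Paid family leave insurance: $2,536.29 × 0.01 = $25.36
Charity payroll deduction: $172.35
Vision plan: $198.61
(Employer's $500.72 toward charity payroll deduction is not withheld from the employee.)
Total deductions = $176.53 + $294.26 + $141.59 + $25.36 + $172.35 + $198.61 = $1,008.70
Net pay = $2,536.29 − $1,008.70 = $1,527.59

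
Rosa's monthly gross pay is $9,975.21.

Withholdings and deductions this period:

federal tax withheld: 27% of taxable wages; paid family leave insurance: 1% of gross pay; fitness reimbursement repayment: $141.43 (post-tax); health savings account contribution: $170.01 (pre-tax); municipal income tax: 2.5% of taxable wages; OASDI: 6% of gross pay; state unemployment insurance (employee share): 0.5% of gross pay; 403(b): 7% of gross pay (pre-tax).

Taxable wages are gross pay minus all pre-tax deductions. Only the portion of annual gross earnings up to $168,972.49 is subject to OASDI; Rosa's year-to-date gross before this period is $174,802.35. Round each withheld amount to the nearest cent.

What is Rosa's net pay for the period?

$6,129.34

Health savings account contribution: $170.01
403(b): $9,975.21 × 0.07 = $698.26
Pre-tax total = $170.01 + $698.26 = $868.27
Taxable wages = $9,975.21 − $868.27 = $9,106.94
Federal tax withheld: $9,106.94 × 0.27 = $2,458.87
Municipal income tax: $9,106.94 × 0.025 = $227.67
State unemployment insurance (employee share): $9,975.21 × 0.005 = $49.88
OASDI: annual cap $168,972.49 already reached (YTD $174,802.35), so $0.00
Paid family leave insurance: $9,975.21 × 0.01 = $99.75
Fitness reimbursement repayment: $141.43
Total deductions = $170.01 + $698.26 + $2,458.87 + $227.67 + $49.88 + $0.00 + $99.75 + $141.43 = $3,845.87
Net pay = $9,975.21 − $3,845.87 = $6,129.34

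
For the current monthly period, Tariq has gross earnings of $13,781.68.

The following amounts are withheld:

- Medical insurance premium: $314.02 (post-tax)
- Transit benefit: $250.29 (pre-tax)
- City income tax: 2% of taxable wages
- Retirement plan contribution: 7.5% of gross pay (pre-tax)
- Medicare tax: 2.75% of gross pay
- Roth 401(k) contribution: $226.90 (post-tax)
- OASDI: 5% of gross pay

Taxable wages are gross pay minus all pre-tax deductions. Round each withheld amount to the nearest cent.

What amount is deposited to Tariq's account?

$10,638.80

Retirement plan contribution: $13,781.68 × 0.075 = $1,033.63
Transit benefit: $250.29
Pre-tax total = $1,033.63 + $250.29 = $1,283.92
Taxable wages = $13,781.68 − $1,283.92 = $12,497.76
City income tax: $12,497.76 × 0.02 = $249.96
OASDI: $13,781.68 × 0.05 = $689.08
Medicare tax: $13,781.68 × 0.0275 = $379.00
Roth 401(k) contribution: $226.90
Medical insurance premium: $314.02
Total deductions = $1,033.63 + $250.29 + $249.96 + $689.08 + $379.00 + $226.90 + $314.02 = $3,142.88
Net pay = $13,781.68 − $3,142.88 = $10,638.80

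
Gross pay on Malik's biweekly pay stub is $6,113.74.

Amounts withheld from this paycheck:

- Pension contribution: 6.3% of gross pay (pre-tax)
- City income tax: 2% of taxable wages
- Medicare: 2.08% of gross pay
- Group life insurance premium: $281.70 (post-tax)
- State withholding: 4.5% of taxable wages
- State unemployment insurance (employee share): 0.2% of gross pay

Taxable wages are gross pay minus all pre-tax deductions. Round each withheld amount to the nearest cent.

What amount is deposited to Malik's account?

$4,935.11

Pension contribution: $6,113.74 × 0.063 = $385.17
Taxable wages = $6,113.74 − $385.17 = $5,728.57
City income tax: $5,728.57 × 0.02 = $114.57
State withholding: $5,728.57 × 0.045 = $257.79
State unemployment insurance (employee share): $6,113.74 × 0.002 = $12.23
Medicare: $6,113.74 × 0.0208 = $127.17
Group life insurance premium: $281.70
Total deductions = $385.17 + $114.57 + $257.79 + $12.23 + $127.17 + $281.70 = $1,178.63
Net pay = $6,113.74 − $1,178.63 = $4,935.11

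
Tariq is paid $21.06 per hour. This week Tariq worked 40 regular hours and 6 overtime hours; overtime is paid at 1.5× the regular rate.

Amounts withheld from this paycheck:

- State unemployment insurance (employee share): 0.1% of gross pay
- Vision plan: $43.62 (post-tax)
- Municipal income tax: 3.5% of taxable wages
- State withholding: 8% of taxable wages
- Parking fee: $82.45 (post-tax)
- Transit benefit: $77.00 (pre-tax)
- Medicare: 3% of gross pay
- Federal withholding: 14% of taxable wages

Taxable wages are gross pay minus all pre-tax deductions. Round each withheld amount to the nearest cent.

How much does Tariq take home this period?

Regular pay: 40 × $21.06 = $842.40
Overtime pay: 6 × $21.06 × 1.5 = $189.54
Gross pay = $842.40 + $189.54 = $1031.94
Transit benefit: $77.00
Taxable wages = $1031.94 − $77.00 = $954.94
Municipal income tax: $954.94 × 0.035 = $33.42
Federal withholding: $954.94 × 0.14 = $133.69
State withholding: $954.94 × 0.08 = $76.40
Medicare: $1031.94 × 0.03 = $30.96
State unemployment insurance (employee share): $1031.94 × 0.001 = $1.03
Parking fee: $82.45
Vision plan: $43.62
Total deductions = $77.00 + $33.42 + $133.69 + $76.40 + $30.96 + $1.03 + $82.45 + $43.62 = $478.57
Net pay = $1031.94 − $478.57 = $553.37

$553.37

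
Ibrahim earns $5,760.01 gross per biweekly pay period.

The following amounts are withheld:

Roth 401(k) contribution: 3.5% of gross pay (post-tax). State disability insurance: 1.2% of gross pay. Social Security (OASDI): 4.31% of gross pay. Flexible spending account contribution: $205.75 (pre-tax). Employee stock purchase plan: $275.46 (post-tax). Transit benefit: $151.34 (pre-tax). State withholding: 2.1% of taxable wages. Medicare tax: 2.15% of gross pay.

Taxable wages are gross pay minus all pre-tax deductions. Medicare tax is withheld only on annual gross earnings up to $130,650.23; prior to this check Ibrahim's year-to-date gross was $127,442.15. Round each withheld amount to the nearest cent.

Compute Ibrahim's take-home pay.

$4,426.05

Transit benefit: $151.34
Flexible spending account contribution: $205.75
Pre-tax total = $151.34 + $205.75 = $357.09
Taxable wages = $5,760.01 − $357.09 = $5,402.92
State withholding: $5,402.92 × 0.021 = $113.46
Medicare tax: only $130,650.23 − $127,442.15 = $3,208.08 of this check is subject → $3,208.08 × 0.0215 = $68.97
Social Security (OASDI): $5,760.01 × 0.0431 = $248.26
State disability insurance: $5,760.01 × 0.012 = $69.12
Employee stock purchase plan: $275.46
Roth 401(k) contribution: $5,760.01 × 0.035 = $201.60
Total deductions = $151.34 + $205.75 + $113.46 + $68.97 + $248.26 + $69.12 + $275.46 + $201.60 = $1,333.96
Net pay = $5,760.01 − $1,333.96 = $4,426.05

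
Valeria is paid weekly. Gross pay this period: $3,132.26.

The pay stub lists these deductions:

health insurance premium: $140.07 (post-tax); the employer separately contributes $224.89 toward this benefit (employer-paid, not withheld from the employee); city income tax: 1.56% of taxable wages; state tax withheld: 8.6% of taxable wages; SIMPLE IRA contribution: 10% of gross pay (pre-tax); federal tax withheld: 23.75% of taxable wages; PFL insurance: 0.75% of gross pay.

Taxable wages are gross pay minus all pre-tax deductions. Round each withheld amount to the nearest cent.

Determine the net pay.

SIMPLE IRA contribution: $3,132.26 × 0.1 = $313.23
Taxable wages = $3,132.26 − $313.23 = $2,819.03
City income tax: $2,819.03 × 0.0156 = $43.98
Federal tax withheld: $2,819.03 × 0.2375 = $669.52
State tax withheld: $2,819.03 × 0.086 = $242.44
PFL insurance: $3,132.26 × 0.0075 = $23.49
Health insurance premium: $140.07
(Employer's $224.89 toward health insurance premium is not withheld from the employee.)
Total deductions = $313.23 + $43.98 + $669.52 + $242.44 + $23.49 + $140.07 = $1,432.73
Net pay = $3,132.26 − $1,432.73 = $1,699.53

$1,699.53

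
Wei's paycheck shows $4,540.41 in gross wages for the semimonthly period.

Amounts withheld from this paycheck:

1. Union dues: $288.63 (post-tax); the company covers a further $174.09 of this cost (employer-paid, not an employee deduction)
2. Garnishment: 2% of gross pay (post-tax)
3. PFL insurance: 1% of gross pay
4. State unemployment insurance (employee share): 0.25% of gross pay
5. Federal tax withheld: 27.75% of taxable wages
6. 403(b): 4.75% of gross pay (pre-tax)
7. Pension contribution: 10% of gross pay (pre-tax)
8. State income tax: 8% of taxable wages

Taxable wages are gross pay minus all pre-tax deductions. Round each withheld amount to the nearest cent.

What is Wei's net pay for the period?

$2,050.73

Pension contribution: $4,540.41 × 0.1 = $454.04
403(b): $4,540.41 × 0.0475 = $215.67
Pre-tax total = $454.04 + $215.67 = $669.71
Taxable wages = $4,540.41 − $669.71 = $3,870.70
Federal tax withheld: $3,870.70 × 0.2775 = $1,074.12
State income tax: $3,870.70 × 0.08 = $309.66
State unemployment insurance (employee share): $4,540.41 × 0.0025 = $11.35
PFL insurance: $4,540.41 × 0.01 = $45.40
Garnishment: $4,540.41 × 0.02 = $90.81
Union dues: $288.63
(Employer's $174.09 toward union dues is not withheld from the employee.)
Total deductions = $454.04 + $215.67 + $1,074.12 + $309.66 + $11.35 + $45.40 + $90.81 + $288.63 = $2,489.68
Net pay = $4,540.41 − $2,489.68 = $2,050.73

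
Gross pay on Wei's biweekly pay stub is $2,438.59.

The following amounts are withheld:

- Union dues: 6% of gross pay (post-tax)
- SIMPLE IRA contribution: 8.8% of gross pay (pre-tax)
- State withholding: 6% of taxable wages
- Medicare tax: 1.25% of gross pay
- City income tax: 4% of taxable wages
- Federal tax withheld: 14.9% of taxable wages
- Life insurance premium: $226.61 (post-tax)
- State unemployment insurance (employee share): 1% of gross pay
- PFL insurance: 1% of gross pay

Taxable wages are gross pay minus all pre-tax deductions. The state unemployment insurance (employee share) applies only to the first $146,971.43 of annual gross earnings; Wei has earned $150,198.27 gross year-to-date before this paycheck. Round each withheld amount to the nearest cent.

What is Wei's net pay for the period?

SIMPLE IRA contribution: $2,438.59 × 0.088 = $214.60
Taxable wages = $2,438.59 − $214.60 = $2,223.99
City income tax: $2,223.99 × 0.04 = $88.96
Federal tax withheld: $2,223.99 × 0.149 = $331.37
State withholding: $2,223.99 × 0.06 = $133.44
State unemployment insurance (employee share): annual cap $146,971.43 already reached (YTD $150,198.27), so $0.00
Medicare tax: $2,438.59 × 0.0125 = $30.48
PFL insurance: $2,438.59 × 0.01 = $24.39
Union dues: $2,438.59 × 0.06 = $146.32
Life insurance premium: $226.61
Total deductions = $214.60 + $88.96 + $331.37 + $133.44 + $0.00 + $30.48 + $24.39 + $146.32 + $226.61 = $1,196.17
Net pay = $2,438.59 − $1,196.17 = $1,242.42

$1,242.42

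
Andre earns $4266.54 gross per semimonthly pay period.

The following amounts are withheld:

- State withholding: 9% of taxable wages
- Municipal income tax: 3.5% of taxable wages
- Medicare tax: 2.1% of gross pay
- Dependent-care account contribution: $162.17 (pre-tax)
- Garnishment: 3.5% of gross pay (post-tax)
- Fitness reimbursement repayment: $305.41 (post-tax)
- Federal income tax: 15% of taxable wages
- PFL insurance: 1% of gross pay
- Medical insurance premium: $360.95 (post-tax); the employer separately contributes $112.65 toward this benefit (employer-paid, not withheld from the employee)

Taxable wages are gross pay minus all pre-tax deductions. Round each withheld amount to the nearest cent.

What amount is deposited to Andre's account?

$2027.71

Dependent-care account contribution: $162.17
Taxable wages = $4266.54 − $162.17 = $4104.37
Federal income tax: $4104.37 × 0.15 = $615.66
State withholding: $4104.37 × 0.09 = $369.39
Municipal income tax: $4104.37 × 0.035 = $143.65
Medicare tax: $4266.54 × 0.021 = $89.60
PFL insurance: $4266.54 × 0.01 = $42.67
Medical insurance premium: $360.95
Fitness reimbursement repayment: $305.41
Garnishment: $4266.54 × 0.035 = $149.33
(Employer's $112.65 toward medical insurance premium is not withheld from the employee.)
Total deductions = $162.17 + $615.66 + $369.39 + $143.65 + $89.60 + $42.67 + $360.95 + $305.41 + $149.33 = $2238.83
Net pay = $4266.54 − $2238.83 = $2027.71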